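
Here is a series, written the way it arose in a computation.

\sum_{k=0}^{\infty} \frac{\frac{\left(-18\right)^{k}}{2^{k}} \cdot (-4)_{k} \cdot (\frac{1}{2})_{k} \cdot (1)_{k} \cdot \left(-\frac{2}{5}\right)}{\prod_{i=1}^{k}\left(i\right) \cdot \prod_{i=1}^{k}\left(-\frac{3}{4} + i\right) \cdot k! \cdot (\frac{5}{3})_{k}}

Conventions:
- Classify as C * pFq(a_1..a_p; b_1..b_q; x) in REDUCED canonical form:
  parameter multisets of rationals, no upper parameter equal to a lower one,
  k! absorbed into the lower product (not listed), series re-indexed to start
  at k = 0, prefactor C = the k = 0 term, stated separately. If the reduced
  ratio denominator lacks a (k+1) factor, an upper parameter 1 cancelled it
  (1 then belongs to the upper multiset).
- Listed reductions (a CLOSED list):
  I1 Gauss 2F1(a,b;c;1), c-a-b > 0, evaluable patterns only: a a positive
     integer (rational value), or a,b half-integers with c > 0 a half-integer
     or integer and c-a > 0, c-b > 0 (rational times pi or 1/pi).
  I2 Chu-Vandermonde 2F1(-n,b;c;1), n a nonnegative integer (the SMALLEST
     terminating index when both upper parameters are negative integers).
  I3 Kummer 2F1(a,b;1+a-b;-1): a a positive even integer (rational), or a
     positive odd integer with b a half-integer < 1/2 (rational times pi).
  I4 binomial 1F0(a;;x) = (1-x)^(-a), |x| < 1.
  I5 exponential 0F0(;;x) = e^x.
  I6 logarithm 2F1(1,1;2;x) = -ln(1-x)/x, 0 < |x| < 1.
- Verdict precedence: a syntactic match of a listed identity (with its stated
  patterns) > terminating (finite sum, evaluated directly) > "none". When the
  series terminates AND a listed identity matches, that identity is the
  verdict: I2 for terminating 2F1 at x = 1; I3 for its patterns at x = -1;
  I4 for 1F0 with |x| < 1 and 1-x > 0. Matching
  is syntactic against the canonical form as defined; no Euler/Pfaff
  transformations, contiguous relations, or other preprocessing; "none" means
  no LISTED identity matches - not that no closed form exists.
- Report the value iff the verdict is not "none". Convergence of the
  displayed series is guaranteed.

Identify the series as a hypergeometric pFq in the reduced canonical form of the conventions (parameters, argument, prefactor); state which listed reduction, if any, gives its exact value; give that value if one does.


The tell: from the first term -\frac{2}{5}: the parameter 1 appears in both the upper and lower lists and cancels.
Adjacent-term ratio: r(k) = -9 * (k-4) (k+\frac{1}{2}) / [(k+\frac{1}{4}) (k+\frac{5}{3}) (k+1)] - rational in k. x = -9; t_0 = -\frac{2}{5}; negate the roots.

Classification (C = -\frac{2}{5}): 2F2 with upper {-4, \frac{1}{2}}, lower {\frac{1}{4}, \frac{5}{3}}, argument x = -9. Verdict: terminating - upper parameter -4 makes this a finite sum (last index 4), evaluated exactly. Hence: -\frac{7375666}{17875}.


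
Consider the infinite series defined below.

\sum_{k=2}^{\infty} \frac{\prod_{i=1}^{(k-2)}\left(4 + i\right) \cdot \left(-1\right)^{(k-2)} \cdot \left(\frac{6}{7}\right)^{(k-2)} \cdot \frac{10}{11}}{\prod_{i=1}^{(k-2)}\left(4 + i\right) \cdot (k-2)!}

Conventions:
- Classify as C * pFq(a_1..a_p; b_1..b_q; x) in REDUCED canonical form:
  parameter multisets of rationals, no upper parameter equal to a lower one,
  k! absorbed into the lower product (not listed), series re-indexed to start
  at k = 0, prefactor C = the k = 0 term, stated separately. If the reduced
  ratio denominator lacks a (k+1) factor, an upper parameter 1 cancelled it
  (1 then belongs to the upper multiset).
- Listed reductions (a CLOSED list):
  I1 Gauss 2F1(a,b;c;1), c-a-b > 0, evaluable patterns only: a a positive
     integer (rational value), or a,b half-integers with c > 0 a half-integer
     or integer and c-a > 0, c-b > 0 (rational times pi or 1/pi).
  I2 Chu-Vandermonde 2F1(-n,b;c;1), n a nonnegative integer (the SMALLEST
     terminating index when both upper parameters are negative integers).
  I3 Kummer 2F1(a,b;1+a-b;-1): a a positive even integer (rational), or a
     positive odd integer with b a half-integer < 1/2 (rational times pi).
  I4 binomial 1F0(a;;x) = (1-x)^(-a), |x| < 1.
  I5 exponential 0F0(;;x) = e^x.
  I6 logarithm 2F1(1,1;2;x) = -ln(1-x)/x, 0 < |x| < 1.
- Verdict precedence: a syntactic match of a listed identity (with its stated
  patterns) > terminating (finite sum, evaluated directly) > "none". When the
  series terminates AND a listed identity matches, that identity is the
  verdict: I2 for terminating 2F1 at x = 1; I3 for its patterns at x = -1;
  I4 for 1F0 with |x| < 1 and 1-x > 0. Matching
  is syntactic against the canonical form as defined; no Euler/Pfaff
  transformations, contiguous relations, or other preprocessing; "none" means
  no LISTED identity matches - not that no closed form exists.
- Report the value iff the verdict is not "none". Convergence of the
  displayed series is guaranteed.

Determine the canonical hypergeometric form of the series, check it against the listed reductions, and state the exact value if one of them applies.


The series (x = -\frac{6}{7}) is 0F0: upper {-}, lower {-}, prefactor \frac{10}{11}. Verdict at x = -\frac{6}{7}: the I5 exponential reduction matches (the 0F0 exponential series at x = -\frac{6}{7}). Exact value: \frac{10}{11} \cdot e^{-\frac{6}{7}}.

Key observation: t_0 = \frac{10}{11} here, and the running product (prefactor 10/11) telescopes to a rising factorial.
Step ratio: r(k) = -\frac{6}{7} * 1 / [(k+1)] ; factor over Q: parameters, x = -\frac{6}{7}, and C = \frac{10}{11}.


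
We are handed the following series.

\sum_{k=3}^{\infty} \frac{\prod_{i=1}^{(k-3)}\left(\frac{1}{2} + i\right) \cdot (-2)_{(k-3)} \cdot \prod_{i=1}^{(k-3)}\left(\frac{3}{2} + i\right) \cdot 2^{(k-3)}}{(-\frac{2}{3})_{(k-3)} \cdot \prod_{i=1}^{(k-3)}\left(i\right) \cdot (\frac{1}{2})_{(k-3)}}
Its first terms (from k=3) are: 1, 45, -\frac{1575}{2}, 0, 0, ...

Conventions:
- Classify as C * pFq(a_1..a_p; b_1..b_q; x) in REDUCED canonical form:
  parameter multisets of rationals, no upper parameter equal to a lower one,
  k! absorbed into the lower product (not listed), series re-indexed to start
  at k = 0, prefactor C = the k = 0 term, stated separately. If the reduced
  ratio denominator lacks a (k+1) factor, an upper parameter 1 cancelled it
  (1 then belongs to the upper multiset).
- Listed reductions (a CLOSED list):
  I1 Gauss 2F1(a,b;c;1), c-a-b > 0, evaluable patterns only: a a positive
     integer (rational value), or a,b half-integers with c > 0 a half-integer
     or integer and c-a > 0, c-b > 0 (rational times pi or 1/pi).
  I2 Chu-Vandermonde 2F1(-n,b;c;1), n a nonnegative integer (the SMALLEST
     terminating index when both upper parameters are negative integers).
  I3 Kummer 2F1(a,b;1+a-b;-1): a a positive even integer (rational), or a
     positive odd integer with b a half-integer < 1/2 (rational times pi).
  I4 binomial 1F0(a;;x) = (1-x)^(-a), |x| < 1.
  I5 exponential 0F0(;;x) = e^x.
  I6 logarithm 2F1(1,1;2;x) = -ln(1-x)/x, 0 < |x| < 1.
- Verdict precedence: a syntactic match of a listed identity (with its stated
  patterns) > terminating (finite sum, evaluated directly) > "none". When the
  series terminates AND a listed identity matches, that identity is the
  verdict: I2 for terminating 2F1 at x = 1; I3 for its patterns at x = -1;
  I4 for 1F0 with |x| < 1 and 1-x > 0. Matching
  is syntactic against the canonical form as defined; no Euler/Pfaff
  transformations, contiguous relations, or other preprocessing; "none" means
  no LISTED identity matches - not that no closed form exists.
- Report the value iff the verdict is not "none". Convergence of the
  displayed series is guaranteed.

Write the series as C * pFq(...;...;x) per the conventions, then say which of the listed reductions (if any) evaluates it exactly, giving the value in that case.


Key observation: x = 2 and the running product (prefactor 1) telescopes to a rising factorial.
Term ratio: r(k) = 2 * (k-2) (k+\frac{3}{2}) (k+\frac{5}{2}) / [(k-\frac{2}{3}) (k+\frac{1}{2}) (k+1)] ; factor over Q: parameters, x = 2, and C = 1.

Canonical form: C = 1 times 3F2 with upper {-2, \frac{3}{2}, \frac{5}{2}}, lower {-\frac{2}{3}, \frac{1}{2}}, x = 2. Verdict: terminating - the sum ends at index 2 because -2 is a negative integer; exact evaluation follows. Value: -\frac{1483}{2}.


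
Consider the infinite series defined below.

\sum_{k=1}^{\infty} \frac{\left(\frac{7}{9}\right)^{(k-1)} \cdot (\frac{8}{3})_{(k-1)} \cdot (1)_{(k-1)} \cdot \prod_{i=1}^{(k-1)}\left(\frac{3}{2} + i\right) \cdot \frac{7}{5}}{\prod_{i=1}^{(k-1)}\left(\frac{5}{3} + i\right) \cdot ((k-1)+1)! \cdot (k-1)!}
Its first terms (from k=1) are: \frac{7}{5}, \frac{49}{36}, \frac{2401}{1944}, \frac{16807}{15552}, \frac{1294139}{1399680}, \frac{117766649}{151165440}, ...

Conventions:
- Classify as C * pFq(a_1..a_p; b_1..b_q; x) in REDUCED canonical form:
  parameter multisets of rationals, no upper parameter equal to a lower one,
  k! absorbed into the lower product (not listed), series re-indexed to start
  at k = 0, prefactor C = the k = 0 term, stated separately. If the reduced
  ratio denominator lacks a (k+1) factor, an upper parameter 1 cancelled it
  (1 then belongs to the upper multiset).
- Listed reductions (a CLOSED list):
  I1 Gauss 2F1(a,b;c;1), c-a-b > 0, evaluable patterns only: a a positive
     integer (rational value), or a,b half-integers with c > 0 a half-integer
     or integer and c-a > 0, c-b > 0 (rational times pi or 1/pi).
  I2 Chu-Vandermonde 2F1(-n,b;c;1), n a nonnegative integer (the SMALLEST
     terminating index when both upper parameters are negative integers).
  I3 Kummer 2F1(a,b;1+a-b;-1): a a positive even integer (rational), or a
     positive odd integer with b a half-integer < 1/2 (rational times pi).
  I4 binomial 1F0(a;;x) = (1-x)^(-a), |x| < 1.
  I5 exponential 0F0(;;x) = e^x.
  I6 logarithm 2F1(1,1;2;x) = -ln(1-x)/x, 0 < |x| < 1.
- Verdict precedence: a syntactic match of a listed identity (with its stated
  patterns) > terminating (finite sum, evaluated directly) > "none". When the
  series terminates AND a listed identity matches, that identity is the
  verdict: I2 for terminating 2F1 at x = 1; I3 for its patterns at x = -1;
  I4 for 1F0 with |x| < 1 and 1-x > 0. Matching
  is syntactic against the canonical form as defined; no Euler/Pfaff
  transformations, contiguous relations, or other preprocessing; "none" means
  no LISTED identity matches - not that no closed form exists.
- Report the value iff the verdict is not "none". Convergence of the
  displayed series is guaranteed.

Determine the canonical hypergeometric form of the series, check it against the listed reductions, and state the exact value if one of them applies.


Classification (C = \frac{7}{5}): 2F1 with upper {1, \frac{5}{2}}, lower {2}, argument x = \frac{7}{9}. Verdict: none. No listed pattern accepts 2F1(1, \frac{5}{2}; 2; \frac{7}{9}).

Key observation: from the first term \frac{7}{5}: the parameter 8/3 appears in both the upper and lower lists and cancels.
Term ratio: r(k) = \frac{7}{9} * (k+1) (k+\frac{5}{2}) / [(k+2) (k+1)] - rational in k. x = \frac{7}{9}; t_0 = \frac{7}{5}; negate the roots.


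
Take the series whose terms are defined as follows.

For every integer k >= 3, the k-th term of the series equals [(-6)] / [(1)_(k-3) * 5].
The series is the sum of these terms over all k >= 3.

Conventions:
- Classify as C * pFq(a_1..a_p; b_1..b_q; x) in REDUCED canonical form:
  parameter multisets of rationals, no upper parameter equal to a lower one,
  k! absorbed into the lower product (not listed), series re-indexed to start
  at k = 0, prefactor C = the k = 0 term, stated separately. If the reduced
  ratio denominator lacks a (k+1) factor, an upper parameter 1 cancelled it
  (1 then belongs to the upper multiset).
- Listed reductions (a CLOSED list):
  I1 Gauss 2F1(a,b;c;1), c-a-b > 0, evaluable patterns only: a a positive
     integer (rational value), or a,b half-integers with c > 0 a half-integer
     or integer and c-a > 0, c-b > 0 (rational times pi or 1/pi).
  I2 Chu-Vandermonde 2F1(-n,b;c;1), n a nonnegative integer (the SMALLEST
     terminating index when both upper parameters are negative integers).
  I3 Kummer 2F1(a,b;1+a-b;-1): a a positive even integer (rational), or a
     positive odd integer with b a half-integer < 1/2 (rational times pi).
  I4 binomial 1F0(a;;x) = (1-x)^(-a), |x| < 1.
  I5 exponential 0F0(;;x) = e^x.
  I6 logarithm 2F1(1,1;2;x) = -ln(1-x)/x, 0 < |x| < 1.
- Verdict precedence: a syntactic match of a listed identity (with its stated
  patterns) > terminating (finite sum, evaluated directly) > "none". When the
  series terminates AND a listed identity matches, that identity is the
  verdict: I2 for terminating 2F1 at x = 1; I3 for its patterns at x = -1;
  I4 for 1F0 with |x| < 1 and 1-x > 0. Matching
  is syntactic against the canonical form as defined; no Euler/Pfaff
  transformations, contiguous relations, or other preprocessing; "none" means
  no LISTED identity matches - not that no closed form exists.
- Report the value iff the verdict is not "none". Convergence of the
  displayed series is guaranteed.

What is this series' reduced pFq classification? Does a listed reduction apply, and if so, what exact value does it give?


At argument 1: a 0F0 with upper {-}, lower {-}, scaled by C = -6/5. Verdict: this is exponential (I5) (the 0F0 exponential series at x = 1). Hence: (-6/5) * e^(1).

First insight: t_0 being -6/5, (1)_k (prefactor -6/5) is k! itself.
Consecutive-term ratio: r(k) = 1 * 1 / [(k+1)] - rational in k, leading ratio 1; with t_0 = -6/5, classification follows.


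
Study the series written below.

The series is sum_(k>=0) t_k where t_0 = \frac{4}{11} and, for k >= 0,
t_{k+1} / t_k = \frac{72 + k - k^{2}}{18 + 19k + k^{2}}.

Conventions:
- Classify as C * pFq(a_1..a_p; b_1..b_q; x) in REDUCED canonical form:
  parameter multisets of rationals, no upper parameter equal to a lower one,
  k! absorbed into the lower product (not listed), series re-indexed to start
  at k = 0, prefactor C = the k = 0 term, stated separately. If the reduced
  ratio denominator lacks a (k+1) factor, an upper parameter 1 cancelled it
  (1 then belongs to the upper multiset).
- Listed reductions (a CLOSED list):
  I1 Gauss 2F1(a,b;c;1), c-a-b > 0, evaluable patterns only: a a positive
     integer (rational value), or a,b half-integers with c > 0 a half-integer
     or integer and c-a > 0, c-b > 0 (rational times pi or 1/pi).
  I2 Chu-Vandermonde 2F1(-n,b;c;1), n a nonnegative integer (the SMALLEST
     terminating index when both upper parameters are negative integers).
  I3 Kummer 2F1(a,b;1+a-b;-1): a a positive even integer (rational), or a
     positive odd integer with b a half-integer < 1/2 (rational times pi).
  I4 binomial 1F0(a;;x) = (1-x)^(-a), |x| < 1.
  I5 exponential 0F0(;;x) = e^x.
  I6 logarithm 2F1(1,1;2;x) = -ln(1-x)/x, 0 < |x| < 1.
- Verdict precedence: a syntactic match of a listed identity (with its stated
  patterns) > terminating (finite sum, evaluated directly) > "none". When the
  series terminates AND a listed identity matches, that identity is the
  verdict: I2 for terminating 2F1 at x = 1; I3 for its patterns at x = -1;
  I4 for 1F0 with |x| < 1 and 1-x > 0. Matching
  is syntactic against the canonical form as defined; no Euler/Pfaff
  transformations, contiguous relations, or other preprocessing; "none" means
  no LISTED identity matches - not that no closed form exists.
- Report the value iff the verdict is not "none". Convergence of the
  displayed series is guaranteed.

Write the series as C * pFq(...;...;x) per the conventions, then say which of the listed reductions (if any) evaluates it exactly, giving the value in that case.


Key observation: with t_0 = \frac{4}{11}, factor the ratio over Q (prefactor 4/11): negated roots = parameters.
Ratio: r(k) = -1 * (k-9) (k+8) / [(k+18) (k+1)] - poly over poly, x = -1 from leading terms; C = \frac{4}{11} at k = 0.

Classification (C = \frac{4}{11}): 2F1 with upper {-9, 8}, lower {18}, argument x = -1. Verdict: Kummer (I3) applies (x = -1; c = 18 equals 1+a-b for upper {-9, 8}: listed pattern). Exact value: \frac{136}{11}.


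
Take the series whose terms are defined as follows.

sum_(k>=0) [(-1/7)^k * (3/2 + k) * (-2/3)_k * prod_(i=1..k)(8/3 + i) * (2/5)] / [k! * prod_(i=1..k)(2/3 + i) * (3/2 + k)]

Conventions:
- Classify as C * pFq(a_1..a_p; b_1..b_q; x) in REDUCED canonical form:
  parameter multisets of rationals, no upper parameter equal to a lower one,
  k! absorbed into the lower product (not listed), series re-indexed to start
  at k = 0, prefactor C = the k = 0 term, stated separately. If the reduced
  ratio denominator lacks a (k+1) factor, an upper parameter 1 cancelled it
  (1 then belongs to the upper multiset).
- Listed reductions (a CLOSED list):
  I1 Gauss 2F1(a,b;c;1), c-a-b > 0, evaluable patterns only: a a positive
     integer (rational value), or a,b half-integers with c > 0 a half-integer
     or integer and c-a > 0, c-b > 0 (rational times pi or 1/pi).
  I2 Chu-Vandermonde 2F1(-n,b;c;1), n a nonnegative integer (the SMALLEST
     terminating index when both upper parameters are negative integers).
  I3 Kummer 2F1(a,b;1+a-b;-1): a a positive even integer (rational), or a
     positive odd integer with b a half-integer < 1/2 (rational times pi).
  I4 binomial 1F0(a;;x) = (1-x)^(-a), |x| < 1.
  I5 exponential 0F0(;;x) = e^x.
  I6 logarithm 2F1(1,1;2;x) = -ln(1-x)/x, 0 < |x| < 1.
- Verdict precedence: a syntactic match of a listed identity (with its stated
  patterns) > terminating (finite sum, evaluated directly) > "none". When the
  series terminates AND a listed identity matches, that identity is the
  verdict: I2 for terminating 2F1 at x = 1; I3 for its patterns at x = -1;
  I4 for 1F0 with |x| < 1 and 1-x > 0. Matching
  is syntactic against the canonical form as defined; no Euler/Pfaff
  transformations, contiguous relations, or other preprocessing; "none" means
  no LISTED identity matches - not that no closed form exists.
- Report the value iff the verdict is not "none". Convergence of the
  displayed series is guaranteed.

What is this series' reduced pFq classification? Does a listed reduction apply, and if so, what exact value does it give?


At argument -1/7: a 2F1 with upper {-2/3, 11/3}, lower {5/3}, scaled by C = 2/5. Verdict: none - at argument -1/7 the multisets {-2/3, 11/3} ; {5/3} match no listed identity.

The tell: from the first term 2/5: the running product (prefactor 2/5) telescopes to a rising factorial.
Step ratio: r(k) = (-1/7) * (k-2/3) (k+11/3) / [(k+5/3) (k+1)] - rational; roots negated = parameters, x = (-1/7), C = 2/5.


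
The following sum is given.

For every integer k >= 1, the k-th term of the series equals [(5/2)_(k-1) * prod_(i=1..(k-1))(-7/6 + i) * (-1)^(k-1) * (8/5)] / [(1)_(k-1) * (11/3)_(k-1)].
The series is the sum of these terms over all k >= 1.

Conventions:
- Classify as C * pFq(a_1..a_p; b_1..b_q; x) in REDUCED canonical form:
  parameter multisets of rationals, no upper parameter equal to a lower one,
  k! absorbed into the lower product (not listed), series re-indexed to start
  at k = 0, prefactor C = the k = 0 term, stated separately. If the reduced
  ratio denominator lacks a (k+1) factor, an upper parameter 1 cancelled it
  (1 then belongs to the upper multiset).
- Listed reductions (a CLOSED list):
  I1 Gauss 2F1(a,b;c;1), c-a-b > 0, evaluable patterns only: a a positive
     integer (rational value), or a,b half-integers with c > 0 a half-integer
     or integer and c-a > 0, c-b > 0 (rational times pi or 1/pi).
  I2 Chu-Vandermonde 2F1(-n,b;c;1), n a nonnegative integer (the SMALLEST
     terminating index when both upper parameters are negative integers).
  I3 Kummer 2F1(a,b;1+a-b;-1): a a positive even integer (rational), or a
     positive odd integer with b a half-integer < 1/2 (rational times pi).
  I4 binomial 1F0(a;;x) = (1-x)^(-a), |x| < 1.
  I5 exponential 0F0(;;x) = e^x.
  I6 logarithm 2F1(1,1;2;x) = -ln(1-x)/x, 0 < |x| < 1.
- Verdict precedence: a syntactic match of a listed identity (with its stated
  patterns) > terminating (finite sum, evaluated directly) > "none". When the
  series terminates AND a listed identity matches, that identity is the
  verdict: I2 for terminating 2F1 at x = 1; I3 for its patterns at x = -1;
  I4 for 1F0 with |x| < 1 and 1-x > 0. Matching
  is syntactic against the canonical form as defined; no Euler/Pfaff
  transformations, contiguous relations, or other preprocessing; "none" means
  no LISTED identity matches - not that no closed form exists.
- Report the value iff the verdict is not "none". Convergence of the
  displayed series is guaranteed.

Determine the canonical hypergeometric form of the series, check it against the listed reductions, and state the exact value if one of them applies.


Key observation: t_0 = 8/5 here, and (1)_k (prefactor 8/5) is k! itself.
Adjacent-term ratio: r(k) = (-1) * (k-1/6) (k+5/2) / [(k+11/3) (k+1)] - poly over poly, x = (-1) from leading terms; C = 8/5 at k = 0.

x = -1 here; the reduced form reads 2F1, upper {-1/6, 5/2}, lower {11/3}, C = 8/5. Verdict: none (x = -1): each listed identity misses the multisets {-1/6, 5/2} ; {11/3}.


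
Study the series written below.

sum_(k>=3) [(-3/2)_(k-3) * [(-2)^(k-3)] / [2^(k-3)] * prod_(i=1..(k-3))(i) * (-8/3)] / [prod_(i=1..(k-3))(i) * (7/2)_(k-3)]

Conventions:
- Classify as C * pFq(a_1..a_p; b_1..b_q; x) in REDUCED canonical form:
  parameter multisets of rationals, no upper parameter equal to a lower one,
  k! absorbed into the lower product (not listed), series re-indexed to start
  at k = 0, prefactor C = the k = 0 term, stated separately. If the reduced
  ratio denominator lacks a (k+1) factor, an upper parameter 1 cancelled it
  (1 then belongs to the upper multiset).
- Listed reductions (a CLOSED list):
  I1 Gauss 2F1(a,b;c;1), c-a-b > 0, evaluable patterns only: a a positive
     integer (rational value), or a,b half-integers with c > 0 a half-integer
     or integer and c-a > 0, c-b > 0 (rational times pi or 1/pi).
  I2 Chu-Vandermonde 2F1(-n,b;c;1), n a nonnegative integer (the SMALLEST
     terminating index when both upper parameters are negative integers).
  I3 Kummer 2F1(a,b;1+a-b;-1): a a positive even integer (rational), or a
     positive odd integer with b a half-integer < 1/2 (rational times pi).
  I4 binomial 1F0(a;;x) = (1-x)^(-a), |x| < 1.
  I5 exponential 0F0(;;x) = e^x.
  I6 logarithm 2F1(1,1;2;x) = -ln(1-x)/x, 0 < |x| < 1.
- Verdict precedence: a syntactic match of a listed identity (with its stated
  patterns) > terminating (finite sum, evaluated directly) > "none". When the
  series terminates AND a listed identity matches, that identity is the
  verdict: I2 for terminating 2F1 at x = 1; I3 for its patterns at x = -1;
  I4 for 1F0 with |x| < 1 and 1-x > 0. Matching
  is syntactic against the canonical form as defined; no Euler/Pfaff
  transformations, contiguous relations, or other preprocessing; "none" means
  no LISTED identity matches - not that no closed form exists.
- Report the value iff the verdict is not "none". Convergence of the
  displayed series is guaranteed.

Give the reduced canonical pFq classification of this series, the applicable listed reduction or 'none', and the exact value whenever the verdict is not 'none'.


At argument -1: a 2F1 with upper {-3/2, 1}, lower {7/2}, scaled by C = -8/3. Verdict (x = -1): Kummer's theorem (I3) applies (x = -1; c = 7/2 equals 1+a-b for upper {-3/2, 1}: listed pattern). Sum: (-5/4) * pi.

Structural cue: with t_0 = -8/3, the two k-th powers (C = -8/3) combine into one argument.
Consecutive-term ratio: r(k) = (-1) * (k-3/2) (k+1) / [(k+7/2) (k+1)] ; factor over Q: parameters, x = (-1), and C = -8/3.


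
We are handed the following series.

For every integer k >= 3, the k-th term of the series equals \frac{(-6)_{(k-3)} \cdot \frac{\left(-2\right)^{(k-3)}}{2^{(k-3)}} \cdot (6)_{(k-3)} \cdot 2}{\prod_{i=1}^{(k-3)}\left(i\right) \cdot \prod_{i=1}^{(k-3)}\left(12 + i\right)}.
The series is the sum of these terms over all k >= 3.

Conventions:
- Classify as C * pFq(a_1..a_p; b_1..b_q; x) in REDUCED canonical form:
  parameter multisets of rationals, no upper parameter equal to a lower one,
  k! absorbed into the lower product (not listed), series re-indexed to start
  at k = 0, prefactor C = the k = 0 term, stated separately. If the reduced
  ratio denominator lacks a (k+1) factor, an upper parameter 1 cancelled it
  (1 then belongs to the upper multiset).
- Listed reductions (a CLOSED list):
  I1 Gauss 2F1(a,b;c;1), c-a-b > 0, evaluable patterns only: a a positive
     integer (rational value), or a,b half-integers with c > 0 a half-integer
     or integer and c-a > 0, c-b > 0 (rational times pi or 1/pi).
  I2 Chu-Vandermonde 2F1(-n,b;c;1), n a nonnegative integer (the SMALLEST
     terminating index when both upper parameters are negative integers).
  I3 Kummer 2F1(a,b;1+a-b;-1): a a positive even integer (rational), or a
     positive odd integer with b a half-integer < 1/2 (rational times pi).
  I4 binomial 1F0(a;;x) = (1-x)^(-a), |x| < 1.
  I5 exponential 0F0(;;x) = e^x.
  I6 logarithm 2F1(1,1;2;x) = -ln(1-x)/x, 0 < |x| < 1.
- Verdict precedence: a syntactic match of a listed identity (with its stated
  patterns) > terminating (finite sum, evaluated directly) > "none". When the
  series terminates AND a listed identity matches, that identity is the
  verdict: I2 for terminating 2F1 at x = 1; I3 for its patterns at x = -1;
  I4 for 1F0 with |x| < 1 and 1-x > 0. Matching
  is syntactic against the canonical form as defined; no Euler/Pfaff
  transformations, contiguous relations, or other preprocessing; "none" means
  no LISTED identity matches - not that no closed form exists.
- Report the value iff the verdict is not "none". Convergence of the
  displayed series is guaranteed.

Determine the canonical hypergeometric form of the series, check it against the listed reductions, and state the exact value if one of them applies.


Canonical form: C = 2 times 2F1 with upper {-6, 6}, lower {13}, x = -1. Verdict: Kummer (I3) matches (x = -1; c = 13 equals 1+a-b for upper {-6, 6}: listed pattern). Value: 22.

Structural cue: from the first term 2: the lower running product (C = 2) is a rising factorial.
Step ratio: r(k) = -1 * (k-6) (k+6) / [(k+13) (k+1)] - rational; roots negated = parameters, x = -1, C = 2.


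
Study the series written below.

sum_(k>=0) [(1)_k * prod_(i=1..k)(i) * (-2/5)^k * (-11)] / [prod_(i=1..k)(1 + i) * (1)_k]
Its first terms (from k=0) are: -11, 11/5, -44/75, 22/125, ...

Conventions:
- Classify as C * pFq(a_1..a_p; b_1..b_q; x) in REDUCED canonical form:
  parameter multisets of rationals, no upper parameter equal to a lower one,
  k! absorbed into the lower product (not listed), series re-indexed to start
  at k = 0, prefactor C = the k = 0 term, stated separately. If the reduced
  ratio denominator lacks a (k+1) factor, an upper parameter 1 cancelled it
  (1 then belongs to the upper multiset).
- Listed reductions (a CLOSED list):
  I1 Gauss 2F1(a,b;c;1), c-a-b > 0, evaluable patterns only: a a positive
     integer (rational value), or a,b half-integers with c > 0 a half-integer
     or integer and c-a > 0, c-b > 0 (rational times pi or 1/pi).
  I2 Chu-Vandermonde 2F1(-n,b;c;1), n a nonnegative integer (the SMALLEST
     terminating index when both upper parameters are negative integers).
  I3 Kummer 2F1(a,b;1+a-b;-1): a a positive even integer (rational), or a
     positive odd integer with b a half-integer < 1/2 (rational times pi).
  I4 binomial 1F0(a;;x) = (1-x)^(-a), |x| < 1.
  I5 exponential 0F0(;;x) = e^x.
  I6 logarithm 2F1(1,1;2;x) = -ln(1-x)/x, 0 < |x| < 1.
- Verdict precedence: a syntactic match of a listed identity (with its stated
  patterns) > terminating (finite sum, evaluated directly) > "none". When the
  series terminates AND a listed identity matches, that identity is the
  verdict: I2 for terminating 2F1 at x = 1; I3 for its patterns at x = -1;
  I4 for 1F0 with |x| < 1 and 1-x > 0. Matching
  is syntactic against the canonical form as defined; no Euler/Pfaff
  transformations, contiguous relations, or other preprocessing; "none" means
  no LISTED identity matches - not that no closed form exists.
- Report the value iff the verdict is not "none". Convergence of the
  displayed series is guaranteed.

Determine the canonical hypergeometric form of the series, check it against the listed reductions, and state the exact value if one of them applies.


Reduced: x = -2/5, 2F1, upper = {1, 1}, lower = {2}, C = -11. Verdict (x = -2/5): logarithm (I6) applies (the logarithm: parameters (1,1;2), x = -2/5). Value: (-55/2) * ln(7/5).

Key observation: with t_0 = -11, the lower running product (C = -11) is a rising factorial.
Ratio: r(k) = (-2/5) * (k+1) (k+1) / [(k+2) (k+1)] - rational in k, leading ratio (-2/5); with t_0 = -11, classification follows.


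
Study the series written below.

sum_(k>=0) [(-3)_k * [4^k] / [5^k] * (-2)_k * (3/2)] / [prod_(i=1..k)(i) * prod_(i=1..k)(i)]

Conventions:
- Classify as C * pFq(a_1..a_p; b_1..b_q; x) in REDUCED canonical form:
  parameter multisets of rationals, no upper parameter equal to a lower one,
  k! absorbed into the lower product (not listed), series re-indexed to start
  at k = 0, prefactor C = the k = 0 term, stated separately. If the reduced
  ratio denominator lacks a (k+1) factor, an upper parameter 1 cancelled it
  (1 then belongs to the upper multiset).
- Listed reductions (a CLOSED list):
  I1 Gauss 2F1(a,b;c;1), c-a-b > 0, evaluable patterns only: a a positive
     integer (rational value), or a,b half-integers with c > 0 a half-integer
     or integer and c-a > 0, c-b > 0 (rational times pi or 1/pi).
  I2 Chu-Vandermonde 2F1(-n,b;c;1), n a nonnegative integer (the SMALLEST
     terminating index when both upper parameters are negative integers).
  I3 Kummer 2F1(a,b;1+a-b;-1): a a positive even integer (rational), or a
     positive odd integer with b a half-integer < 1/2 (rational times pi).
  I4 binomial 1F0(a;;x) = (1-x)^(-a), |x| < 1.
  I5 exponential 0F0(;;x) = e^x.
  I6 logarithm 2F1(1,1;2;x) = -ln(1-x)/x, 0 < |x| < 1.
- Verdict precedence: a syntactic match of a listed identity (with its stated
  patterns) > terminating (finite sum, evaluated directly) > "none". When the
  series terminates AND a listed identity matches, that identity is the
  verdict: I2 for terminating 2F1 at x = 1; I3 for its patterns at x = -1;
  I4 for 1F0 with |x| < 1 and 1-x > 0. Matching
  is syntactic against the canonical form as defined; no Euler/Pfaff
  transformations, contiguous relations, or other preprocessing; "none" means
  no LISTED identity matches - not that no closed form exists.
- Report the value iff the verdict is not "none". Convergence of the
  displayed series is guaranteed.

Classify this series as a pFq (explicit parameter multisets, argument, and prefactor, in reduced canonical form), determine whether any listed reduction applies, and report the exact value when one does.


With C = 3/2: the canonical form is 2F1(-3, -2; 1; 4/5). Verdict: terminating - the sum ends at index 2 because -2 is a negative integer; exact evaluation follows. Sum: 579/50.

Structural cue: t_0 being 3/2, the product of the first k integers (prefactor 3/2) is k!.
Step ratio: r(k) = (4/5) * (k-3) (k-2) / [(k+1) (k+1)] - rational in k. x = (4/5); t_0 = 3/2; negate the roots.


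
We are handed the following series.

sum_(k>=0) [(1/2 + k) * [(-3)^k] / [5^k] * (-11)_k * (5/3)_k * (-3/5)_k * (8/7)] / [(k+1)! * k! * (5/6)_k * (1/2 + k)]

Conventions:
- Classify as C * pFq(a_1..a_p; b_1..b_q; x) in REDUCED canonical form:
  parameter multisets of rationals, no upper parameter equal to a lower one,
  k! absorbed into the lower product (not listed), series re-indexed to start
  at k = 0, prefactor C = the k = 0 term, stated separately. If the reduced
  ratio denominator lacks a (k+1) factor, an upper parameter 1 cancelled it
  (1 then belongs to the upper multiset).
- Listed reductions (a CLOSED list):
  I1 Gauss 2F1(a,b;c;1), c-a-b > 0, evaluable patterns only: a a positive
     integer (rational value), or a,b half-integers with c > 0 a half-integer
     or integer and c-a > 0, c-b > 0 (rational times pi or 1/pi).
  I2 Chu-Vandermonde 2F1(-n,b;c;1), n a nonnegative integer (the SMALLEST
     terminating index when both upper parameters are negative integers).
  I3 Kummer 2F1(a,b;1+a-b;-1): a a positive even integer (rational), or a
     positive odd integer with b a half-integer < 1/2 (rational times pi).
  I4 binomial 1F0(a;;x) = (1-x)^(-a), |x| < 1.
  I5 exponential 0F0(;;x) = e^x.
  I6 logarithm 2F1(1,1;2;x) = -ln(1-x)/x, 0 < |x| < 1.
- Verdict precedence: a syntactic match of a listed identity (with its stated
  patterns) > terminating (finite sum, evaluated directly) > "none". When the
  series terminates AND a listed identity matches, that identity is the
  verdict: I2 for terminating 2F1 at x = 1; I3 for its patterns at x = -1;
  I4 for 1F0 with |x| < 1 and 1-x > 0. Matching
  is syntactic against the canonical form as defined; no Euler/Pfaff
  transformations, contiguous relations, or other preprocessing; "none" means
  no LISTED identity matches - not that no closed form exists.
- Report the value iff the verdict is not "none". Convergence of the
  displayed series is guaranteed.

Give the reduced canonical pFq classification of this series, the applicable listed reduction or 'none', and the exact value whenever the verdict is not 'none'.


Prefactor 8/7, argument -3/5: 3F2 with upper {-11, -3/5, 5/3} over lower {5/6, 2}. Verdict: terminating - upper parameter -11 makes this a finite sum (last index 11), evaluated exactly. Value: -44881611994260250530971042576/4072531529128551483154296875.

The tell: t_0 = 8/7 here, and the denominator's factorial ratio (C = 8/7, x = -3/5) is a lower Pochhammer.
Adjacent-term ratio: r(k) = (-3/5) * (k-11) (k-3/5) (k+5/3) / [(k+5/6) (k+2) (k+1)] - rational in k, leading ratio (-3/5); with t_0 = 8/7, classification follows.


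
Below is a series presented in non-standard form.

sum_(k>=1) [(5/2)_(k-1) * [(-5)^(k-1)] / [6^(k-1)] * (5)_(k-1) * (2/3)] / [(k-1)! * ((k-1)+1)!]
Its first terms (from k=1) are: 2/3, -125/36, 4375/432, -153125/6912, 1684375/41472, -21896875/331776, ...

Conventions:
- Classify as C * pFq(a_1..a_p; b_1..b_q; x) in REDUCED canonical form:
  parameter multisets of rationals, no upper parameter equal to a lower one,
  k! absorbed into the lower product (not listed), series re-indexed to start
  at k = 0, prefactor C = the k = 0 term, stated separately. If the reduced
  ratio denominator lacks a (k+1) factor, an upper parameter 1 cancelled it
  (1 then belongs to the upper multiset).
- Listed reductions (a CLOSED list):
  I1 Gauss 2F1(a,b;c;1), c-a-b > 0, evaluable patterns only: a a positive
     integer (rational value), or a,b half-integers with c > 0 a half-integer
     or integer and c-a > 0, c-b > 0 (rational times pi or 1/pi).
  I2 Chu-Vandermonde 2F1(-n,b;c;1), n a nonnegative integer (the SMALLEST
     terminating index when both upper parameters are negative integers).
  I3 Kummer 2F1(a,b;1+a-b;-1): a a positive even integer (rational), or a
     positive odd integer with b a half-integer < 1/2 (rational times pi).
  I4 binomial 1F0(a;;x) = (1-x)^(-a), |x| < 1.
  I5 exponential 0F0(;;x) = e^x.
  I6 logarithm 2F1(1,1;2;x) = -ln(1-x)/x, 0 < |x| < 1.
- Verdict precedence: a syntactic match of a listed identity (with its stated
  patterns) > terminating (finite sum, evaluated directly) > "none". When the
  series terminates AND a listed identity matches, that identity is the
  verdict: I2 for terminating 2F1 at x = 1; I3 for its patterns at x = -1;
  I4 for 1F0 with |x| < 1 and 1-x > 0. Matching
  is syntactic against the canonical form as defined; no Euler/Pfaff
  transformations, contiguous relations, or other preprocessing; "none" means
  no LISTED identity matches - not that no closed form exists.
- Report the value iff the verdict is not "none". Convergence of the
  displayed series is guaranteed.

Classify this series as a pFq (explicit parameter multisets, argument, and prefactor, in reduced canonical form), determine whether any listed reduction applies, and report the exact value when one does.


The series (x = -5/6) is 2F1: upper {5/2, 5}, lower {2}, prefactor 2/3. Verdict: none here - no I1-I6 shape fits x = -5/6 with lower {2}.

The tell: t_0 = 2/3 here, and the denominator's factorial ratio (C = 2/3) is a lower Pochhammer.
Ratio: r(k) = (-5/6) * (k+5/2) (k+5) / [(k+2) (k+1)] - poly over poly, x = (-5/6) from leading terms; C = 2/3 at k = 0.


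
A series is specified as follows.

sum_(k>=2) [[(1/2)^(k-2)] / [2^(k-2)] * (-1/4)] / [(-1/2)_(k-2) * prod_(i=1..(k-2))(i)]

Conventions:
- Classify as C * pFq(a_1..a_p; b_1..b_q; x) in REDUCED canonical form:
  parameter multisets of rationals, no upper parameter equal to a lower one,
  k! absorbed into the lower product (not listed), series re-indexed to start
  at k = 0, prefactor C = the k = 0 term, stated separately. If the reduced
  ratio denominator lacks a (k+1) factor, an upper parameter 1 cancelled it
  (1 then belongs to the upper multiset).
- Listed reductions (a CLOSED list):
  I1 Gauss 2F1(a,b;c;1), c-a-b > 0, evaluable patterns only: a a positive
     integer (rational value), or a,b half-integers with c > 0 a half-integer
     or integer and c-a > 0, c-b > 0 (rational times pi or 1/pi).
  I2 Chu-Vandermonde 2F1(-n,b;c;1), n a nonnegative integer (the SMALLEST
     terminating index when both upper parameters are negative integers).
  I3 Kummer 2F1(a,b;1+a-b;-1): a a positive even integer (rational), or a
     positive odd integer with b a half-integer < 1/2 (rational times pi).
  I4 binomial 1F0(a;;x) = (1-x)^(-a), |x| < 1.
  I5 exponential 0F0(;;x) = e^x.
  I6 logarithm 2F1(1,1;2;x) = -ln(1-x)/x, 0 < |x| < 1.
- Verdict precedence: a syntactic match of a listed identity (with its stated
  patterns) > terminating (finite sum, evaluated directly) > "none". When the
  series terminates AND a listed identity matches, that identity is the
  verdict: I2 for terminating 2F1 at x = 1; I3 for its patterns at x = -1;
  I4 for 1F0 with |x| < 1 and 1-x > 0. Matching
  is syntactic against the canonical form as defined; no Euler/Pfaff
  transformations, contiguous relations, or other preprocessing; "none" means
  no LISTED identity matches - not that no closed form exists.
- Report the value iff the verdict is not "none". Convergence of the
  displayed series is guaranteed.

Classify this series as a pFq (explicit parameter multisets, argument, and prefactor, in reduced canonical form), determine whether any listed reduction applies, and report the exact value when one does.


Key step: t_0 being -1/4, the product of the first k integers (C = -1/4) is k!.
Consecutive-term ratio: r(k) = (1/4) * 1 / [(k-1/2) (k+1)] - rational; roots negated = parameters, x = (1/4), C = -1/4.

Prefactor -1/4, argument 1/4: 0F1 with upper {-} over lower {-1/2}. Verdict: none. Every listed pattern misses the 0F1 form at 1/4, upper {-}.


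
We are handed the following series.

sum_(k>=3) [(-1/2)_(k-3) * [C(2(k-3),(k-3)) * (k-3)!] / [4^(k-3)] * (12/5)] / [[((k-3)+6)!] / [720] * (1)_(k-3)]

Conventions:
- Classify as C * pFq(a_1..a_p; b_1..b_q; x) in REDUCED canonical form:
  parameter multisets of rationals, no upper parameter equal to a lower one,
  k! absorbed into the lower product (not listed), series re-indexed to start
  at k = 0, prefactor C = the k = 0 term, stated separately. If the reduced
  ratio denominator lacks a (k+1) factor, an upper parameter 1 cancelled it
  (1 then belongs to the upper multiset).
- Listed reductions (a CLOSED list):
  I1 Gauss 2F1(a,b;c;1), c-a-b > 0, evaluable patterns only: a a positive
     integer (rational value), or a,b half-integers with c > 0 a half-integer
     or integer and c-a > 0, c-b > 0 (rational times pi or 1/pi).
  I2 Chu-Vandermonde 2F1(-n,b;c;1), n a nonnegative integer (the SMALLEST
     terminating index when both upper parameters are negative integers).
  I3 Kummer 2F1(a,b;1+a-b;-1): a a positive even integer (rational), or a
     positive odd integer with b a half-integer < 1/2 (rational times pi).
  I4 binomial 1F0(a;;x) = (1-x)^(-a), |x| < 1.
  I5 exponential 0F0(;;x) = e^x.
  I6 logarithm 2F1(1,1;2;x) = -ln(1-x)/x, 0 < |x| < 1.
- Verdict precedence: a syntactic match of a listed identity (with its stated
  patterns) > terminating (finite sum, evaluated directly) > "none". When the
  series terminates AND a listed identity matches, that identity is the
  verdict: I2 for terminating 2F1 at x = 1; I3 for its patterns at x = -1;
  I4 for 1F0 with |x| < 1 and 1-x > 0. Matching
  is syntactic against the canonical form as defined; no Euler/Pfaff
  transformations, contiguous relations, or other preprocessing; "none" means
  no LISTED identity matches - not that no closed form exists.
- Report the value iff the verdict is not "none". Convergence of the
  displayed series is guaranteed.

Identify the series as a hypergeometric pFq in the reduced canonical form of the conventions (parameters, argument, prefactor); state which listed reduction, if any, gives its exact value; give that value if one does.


With C = 12/5: the canonical form is 2F1(-1/2, 1/2; 7; 1). Verdict at x = 1: Gauss's theorem I1 (half-integer case) matches (x = 1; upper {-1/2, 1/2} half-integers, c = 7 in the evaluable pattern). Exact value: (8388608/1156155) / pi.

Structural cue: t_0 = 12/5 here, and C(2k,k) (C = 12/5, x = 1) equals 4^k (1/2)_k / k!.
Adjacent-term ratio: r(k) = 1 * (k-1/2) (k+1/2) / [(k+7) (k+1)] - rational in k, leading ratio 1; with t_0 = 12/5, classification follows.
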